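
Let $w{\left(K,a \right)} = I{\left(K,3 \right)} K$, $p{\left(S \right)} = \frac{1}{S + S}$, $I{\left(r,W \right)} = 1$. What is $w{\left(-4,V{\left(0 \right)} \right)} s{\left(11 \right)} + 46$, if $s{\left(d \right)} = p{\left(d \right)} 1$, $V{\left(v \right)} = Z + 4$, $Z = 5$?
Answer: $\frac{504}{11} \approx 45.818$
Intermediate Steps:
$p{\left(S \right)} = \frac{1}{2 S}$
$V{\left(v \right)} = 9$ ($V{\left(v \right)} = 5 + 4 = 9$)
$w{\left(K,a \right)} = K$ ($w{\left(K,a \right)} = 1 K = K$)
$s{\left(d \right)} = \frac{1}{2 d}$ ($s{\left(d \right)} = \frac{1}{2 d} 1 = \frac{1}{2 d}$)
$w{\left(-4,V{\left(0 \right)} \right)} s{\left(11 \right)} + 46 = - 4 \frac{1}{2 \cdot 11} + 46 = - 4 \cdot \frac{1}{2} \cdot \frac{1}{11} + 46 = \left(-4\right) \frac{1}{22} + 46 = - \frac{2}{11} + 46 = \frac{504}{11}$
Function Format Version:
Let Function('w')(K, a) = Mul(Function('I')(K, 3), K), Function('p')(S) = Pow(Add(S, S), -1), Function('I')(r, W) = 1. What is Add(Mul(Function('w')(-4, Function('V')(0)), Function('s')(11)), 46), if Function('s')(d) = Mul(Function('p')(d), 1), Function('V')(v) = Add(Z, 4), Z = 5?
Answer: Rational(504, 11) ≈ 45.818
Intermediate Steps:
Function('p')(S) = Mul(Rational(1, 2), Pow(S, -1)) (Function('p')(S) = Pow(Mul(2, S), -1) = Mul(Rational(1, 2), Pow(S, -1)))
Function('V')(v) = 9 (Function('V')(v) = Add(5, 4) = 9)
Function('w')(K, a) = K (Function('w')(K, a) = Mul(1, K) = K)
Function('s')(d) = Mul(Rational(1, 2), Pow(d, -1)) (Function('s')(d) = Mul(Mul(Rational(1, 2), Pow(d, -1)), 1) = Mul(Rational(1, 2), Pow(d, -1)))
Add(Mul(Function('w')(-4, Function('V')(0)), Function('s')(11)), 46) = Add(Mul(-4, Mul(Rational(1, 2), Pow(11, -1))), 46) = Add(Mul(-4, Mul(Rational(1, 2), Rational(1, 11))), 46) = Add(Mul(-4, Rational(1, 22)), 46) = Add(Rational(-2, 11), 46) = Rational(504, 11)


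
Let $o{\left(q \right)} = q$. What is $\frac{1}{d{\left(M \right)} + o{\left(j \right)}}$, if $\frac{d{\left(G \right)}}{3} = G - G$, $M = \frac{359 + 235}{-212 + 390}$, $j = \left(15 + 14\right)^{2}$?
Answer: $\frac{1}{841} \approx 0.0011891$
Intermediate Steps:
$j = 841$ ($j = 29^{2} = 841$)
$M = \frac{297}{89}$ ($M = \frac{594}{178} = 594 \cdot \frac{1}{178} = \frac{297}{89} \approx 3.3371$)
$d{\left(G \right)} = 0$ ($d{\left(G \right)} = 3 \left(G - G\right) = 3 \cdot 0 = 0$)
$\frac{1}{d{\left(M \right)} + o{\left(j \right)}} = \frac{1}{0 + 841} = \frac{1}{841}$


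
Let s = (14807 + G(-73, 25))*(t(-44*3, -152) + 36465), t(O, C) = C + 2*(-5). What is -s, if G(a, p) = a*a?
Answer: -730997208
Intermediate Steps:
G(a, p) = a**2
t(O, C) = -10 + C (t(O, C) = C - 10 = -10 + C)
s = 730997208 (s = (14807 + (-73)**2)*((-10 - 152) + 36465) = (14807 + 5329)*(-162 + 36465) = 20136*36303 = 730997208)
-s = -1*730997208 = -730997208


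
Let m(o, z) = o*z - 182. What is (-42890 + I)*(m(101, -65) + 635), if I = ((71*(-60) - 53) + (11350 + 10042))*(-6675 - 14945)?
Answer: 2257105797440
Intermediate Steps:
m(o, z) = -182 + o*z
I = -369247980 (I = ((-4260 - 53) + 21392)*(-21620) = (-4313 + 21392)*(-21620) = 17079*(-21620) = -369247980)
(-42890 + I)*(m(101, -65) + 635) = (-42890 - 369247980)*((-182 + 101*(-65)) + 635) = -369290870*((-182 - 6565) + 635) = -369290870*(-6747 + 635) = -369290870*(-6112) = 2257105797440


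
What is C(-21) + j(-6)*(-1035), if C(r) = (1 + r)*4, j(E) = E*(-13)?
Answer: -80810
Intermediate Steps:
j(E) = -13*E
C(r) = 4 + 4*r
C(-21) + j(-6)*(-1035) = (4 + 4*(-21)) - 13*(-6)*(-1035) = (4 - 84) + 78*(-1035) = -80 - 80730 = -80810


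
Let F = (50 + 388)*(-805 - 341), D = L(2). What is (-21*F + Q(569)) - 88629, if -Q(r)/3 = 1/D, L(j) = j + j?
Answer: 41809113/4 ≈ 1.0452e+7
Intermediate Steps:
L(j) = 2*j
D = 4 (D = 2*2 = 4)
Q(r) = -¾ (Q(r) = -3/4 = -3*¼ = -¾)
F = -501948 (F = 438*(-1146) = -501948)
(-21*F + Q(569)) - 88629 = (-21*(-501948) - ¾) - 88629 = (10540908 - ¾) - 88629 = 42163629/4 - 88629 = 41809113/4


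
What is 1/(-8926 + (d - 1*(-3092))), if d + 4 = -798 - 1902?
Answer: -1/8538 ≈ -0.00011712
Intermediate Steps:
d = -2704 (d = -4 + (-798 - 1902) = -4 - 2700 = -2704)
1/(-8926 + (d - 1*(-3092))) = 1/(-8926 + (-2704 - 1*(-3092))) = 1/(-8926 + (-2704 + 3092)) = 1/(-8926 + 388) = 1/(-8538) = -1/8538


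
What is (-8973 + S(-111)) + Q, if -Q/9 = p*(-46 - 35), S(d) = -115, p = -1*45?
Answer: -41893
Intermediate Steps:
p = -45
Q = -32805 (Q = -(-405)*(-46 - 35) = -(-405)*(-81) = -9*3645 = -32805)
(-8973 + S(-111)) + Q = (-8973 - 115) - 32805 = -9088 - 32805 = -41893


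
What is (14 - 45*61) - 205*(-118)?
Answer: 21459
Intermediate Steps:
(14 - 45*61) - 205*(-118) = (14 - 2745) + 24190 = -2731 + 24190 = 21459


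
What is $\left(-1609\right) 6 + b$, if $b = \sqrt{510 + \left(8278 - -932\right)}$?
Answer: $-9654 + 18 \sqrt{30} \approx -9555.4$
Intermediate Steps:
$b = 18 \sqrt{30}$ ($b = \sqrt{510 + \left(8278 + 932\right)} = \sqrt{510 + 9210} = \sqrt{9720} = 18 \sqrt{30} \approx 98.59$)
$\left(-1609\right) 6 + b = \left(-1609\right) 6 + 18 \sqrt{30} = -9654 + 18 \sqrt{30}$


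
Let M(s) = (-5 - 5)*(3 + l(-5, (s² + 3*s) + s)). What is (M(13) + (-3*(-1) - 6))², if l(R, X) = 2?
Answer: 2809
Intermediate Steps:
M(s) = -50 (M(s) = (-5 - 5)*(3 + 2) = -10*5 = -50)
(M(13) + (-3*(-1) - 6))² = (-50 + (-3*(-1) - 6))² = (-50 + (3 - 6))² = (-50 - 3)² = (-53)² = 2809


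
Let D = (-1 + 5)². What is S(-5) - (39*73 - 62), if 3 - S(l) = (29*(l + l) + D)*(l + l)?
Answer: -5522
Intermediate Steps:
D = 16 (D = 4² = 16)
S(l) = 3 - 2*l*(16 + 58*l) (S(l) = 3 - (29*(l + l) + 16)*(l + l) = 3 - (29*(2*l) + 16)*2*l = 3 - (58*l + 16)*2*l = 3 - (16 + 58*l)*2*l = 3 - 2*l*(16 + 58*l))
S(-5) - (39*73 - 62) = (3 - 116*(-5)² - 32*(-5)) - (39*73 - 62) = (3 - 116*25 + 160) - (2847 - 62) = (3 - 2900 + 160) - 1*2785 = -2737 - 2785 = -5522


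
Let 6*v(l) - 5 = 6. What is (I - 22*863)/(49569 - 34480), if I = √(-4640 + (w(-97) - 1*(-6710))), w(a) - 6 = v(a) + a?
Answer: -18986/15089 + √71310/90534 ≈ -1.2553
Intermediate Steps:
v(l) = 11/6 (v(l) = ⅚ + (⅙)*6 = ⅚ + 1 = 11/6)
w(a) = 47/6 + a (w(a) = 6 + (11/6 + a) = 47/6 + a)
I = √71310/6 (I = √(-4640 + ((47/6 - 97) - 1*(-6710))) = √(-4640 + (-535/6 + 6710)) = √(-4640 + 39725/6) = √(11885/6) = √71310/6 ≈ 44.507)
(I - 22*863)/(49569 - 34480) = (√71310/6 - 22*863)/(49569 - 34480) = (√71310/6 - 18986)/15089 = (-18986 + √71310/6)*(1/15089) = -18986/15089 + √71310/90534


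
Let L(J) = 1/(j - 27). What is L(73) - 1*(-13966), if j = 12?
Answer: 209489/15 ≈ 13966.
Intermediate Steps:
L(J) = -1/15 (L(J) = 1/(12 - 27) = 1/(-15) = -1/15)
L(73) - 1*(-13966) = -1/15 - 1*(-13966) = -1/15 + 13966 = 209489/15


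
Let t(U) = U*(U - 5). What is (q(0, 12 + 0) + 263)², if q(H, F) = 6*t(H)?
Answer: 69169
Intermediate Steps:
t(U) = U*(-5 + U)
q(H, F) = 6*H*(-5 + H) (q(H, F) = 6*(H*(-5 + H)) = 6*H*(-5 + H))
(q(0, 12 + 0) + 263)² = (6*0*(-5 + 0) + 263)² = (6*0*(-5) + 263)² = (0 + 263)² = 263² = 69169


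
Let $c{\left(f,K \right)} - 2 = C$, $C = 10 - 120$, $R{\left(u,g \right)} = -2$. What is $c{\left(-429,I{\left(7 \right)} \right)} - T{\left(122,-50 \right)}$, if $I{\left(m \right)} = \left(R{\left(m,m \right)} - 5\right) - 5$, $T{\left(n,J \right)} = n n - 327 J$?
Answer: $-31342$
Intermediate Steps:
$T{\left(n,J \right)} = n^{2} - 327 J$
$I{\left(m \right)} = -12$ ($I{\left(m \right)} = \left(-2 - 5\right) - 5 = -7 - 5 = -12$)
$C = -110$ ($C = 10 - 120 = -110$)
$c{\left(f,K \right)} = -108$ ($c{\left(f,K \right)} = 2 - 110 = -108$)
$c{\left(-429,I{\left(7 \right)} \right)} - T{\left(122,-50 \right)} = -108 - \left(122^{2} - -16350\right) = -108 - \left(14884 + 16350\right) = -108 - 31234 = -31342$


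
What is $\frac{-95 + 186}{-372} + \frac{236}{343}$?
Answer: $\frac{56579}{127596} \approx 0.44342$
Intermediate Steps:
$\frac{-95 + 186}{-372} + \frac{236}{343} = 91 \left(- \frac{1}{372}\right) + 236 \cdot \frac{1}{343} = - \frac{91}{372} + \frac{236}{343} = \frac{56579}{127596}$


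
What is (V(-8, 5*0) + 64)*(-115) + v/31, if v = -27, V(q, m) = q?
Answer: -199667/31 ≈ -6440.9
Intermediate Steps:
(V(-8, 5*0) + 64)*(-115) + v/31 = (-8 + 64)*(-115) - 27/31 = 56*(-115) - 27*1/31 = -6440 - 27/31 = -199667/31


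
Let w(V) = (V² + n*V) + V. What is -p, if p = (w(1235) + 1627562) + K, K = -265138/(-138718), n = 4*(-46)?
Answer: -4720902449/1613 ≈ -2.9268e+6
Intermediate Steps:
n = -184
K = 3083/1613 (K = -265138*(-1/138718) = 3083/1613 ≈ 1.9113)
w(V) = V² - 183*V (w(V) = (V² - 184*V) + V = V² - 183*V)
p = 4720902449/1613 (p = (1235*(-183 + 1235) + 1627562) + 3083/1613 = (1235*1052 + 1627562) + 3083/1613 = (1299220 + 1627562) + 3083/1613 = 2926782 + 3083/1613 = 4720902449/1613 ≈ 2.9268e+6)
-p = -1*4720902449/1613 = -4720902449/1613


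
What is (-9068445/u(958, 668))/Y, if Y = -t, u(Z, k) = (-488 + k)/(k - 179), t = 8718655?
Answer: 98543769/34874620 ≈ 2.8257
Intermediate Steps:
u(Z, k) = (-488 + k)/(-179 + k)
Y = -8718655 (Y = -1*8718655 = -8718655)
(-9068445/u(958, 668))/Y = -9068445*(-179 + 668)/(-488 + 668)/(-8718655) = -9068445/(180/489)*(-1/8718655) = -9068445/((1/489)*180)*(-1/8718655) = -9068445/60/163*(-1/8718655) = -9068445*163/60*(-1/8718655) = -98543769/4*(-1/8718655) = 98543769/34874620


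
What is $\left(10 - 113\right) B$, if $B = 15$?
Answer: $-1545$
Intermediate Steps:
$\left(10 - 113\right) B = \left(10 - 113\right) 15 = \left(-103\right) 15 = -1545$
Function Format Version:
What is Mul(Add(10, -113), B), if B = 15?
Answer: -1545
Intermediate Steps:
Mul(Add(10, -113), B) = Mul(Add(10, -113), 15) = Mul(-103, 15) = -1545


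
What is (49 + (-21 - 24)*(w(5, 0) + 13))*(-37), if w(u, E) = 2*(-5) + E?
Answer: 3182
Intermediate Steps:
w(u, E) = -10 + E
(49 + (-21 - 24)*(w(5, 0) + 13))*(-37) = (49 + (-21 - 24)*((-10 + 0) + 13))*(-37) = (49 - 45*(-10 + 13))*(-37) = (49 - 45*3)*(-37) = (49 - 135)*(-37) = -86*(-37) = 3182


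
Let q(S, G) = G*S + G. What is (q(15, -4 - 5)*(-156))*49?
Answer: 1100736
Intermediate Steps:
q(S, G) = G + G*S
(q(15, -4 - 5)*(-156))*49 = (((-4 - 5)*(1 + 15))*(-156))*49 = (-9*16*(-156))*49 = -144*(-156)*49 = 22464*49 = 1100736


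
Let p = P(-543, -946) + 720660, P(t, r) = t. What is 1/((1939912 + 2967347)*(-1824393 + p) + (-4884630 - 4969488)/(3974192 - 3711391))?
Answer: -262801/1424110298594588802 ≈ -1.8454e-13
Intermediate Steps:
p = 720117 (p = -543 + 720660 = 720117)
1/((1939912 + 2967347)*(-1824393 + p) + (-4884630 - 4969488)/(3974192 - 3711391)) = 1/((1939912 + 2967347)*(-1824393 + 720117) + (-4884630 - 4969488)/(3974192 - 3711391)) = 1/(4907259*(-1104276) - 9854118/262801) = 1/(-5418968339484 - 9854118*1/262801) = 1/(-5418968339484 - 9854118/262801) = 1/(-1424110298594588802/262801) = -262801/1424110298594588802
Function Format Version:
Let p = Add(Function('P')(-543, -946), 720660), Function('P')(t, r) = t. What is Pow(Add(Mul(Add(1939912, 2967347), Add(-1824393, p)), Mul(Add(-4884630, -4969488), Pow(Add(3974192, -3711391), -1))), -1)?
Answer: Rational(-262801, 1424110298594588802) ≈ -1.8454e-13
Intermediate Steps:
p = 720117 (p = Add(-543, 720660) = 720117)
Pow(Add(Mul(Add(1939912, 2967347), Add(-1824393, p)), Mul(Add(-4884630, -4969488), Pow(Add(3974192, -3711391), -1))), -1) = Pow(Add(Mul(Add(1939912, 2967347), Add(-1824393, 720117)), Mul(Add(-4884630, -4969488), Pow(Add(3974192, -3711391), -1))), -1) = Pow(Add(Mul(4907259, -1104276), Mul(-9854118, Pow(262801, -1))), -1) = Pow(Add(-5418968339484, Mul(-9854118, Rational(1, 262801))), -1) = Pow(Add(-5418968339484, Rational(-9854118, 262801)), -1) = Pow(Rational(-1424110298594588802, 262801), -1) = Rational(-262801, 1424110298594588802)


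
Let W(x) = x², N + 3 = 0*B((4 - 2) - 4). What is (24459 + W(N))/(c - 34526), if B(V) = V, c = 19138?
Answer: -6117/3847 ≈ -1.5901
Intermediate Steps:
N = -3 (N = -3 + 0*((4 - 2) - 4) = -3 + 0*(2 - 4) = -3 + 0*(-2) = -3 + 0 = -3)
(24459 + W(N))/(c - 34526) = (24459 + (-3)²)/(19138 - 34526) = (24459 + 9)/(-15388) = 24468*(-1/15388) = -6117/3847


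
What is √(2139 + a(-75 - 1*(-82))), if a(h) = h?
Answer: √2146 ≈ 46.325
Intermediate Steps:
√(2139 + a(-75 - 1*(-82))) = √(2139 + (-75 - 1*(-82))) = √(2139 + (-75 + 82)) = √(2139 + 7) = √2146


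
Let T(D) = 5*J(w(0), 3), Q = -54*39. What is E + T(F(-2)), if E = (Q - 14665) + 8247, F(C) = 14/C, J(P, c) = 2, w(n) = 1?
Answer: -8514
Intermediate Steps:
Q = -2106
T(D) = 10 (T(D) = 5*2 = 10)
E = -8524 (E = (-2106 - 14665) + 8247 = -16771 + 8247 = -8524)
E + T(F(-2)) = -8524 + 10 = -8514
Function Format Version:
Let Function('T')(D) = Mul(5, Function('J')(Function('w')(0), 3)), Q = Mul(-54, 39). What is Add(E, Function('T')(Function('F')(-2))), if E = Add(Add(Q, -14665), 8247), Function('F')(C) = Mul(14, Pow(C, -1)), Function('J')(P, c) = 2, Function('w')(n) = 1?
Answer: -8514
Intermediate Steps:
Q = -2106
Function('T')(D) = 10 (Function('T')(D) = Mul(5, 2) = 10)
E = -8524 (E = Add(Add(-2106, -14665), 8247) = Add(-16771, 8247) = -8524)
Add(E, Function('T')(Function('F')(-2))) = Add(-8524, 10) = -8514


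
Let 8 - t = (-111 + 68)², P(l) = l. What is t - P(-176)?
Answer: -1665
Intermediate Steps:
t = -1841 (t = 8 - (-111 + 68)² = 8 - 1*(-43)² = 8 - 1*1849 = 8 - 1849 = -1841)
t - P(-176) = -1841 - 1*(-176) = -1841 + 176 = -1665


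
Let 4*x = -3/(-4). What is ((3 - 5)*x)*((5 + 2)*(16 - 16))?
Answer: 0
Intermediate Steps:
x = 3/16 (x = (-3/(-4))/4 = (-3*(-¼))/4 = (¼)*(¾) = 3/16 ≈ 0.18750)
((3 - 5)*x)*((5 + 2)*(16 - 16)) = ((3 - 5)*(3/16))*((5 + 2)*(16 - 16)) = (-2*3/16)*(7*0) = -3/8*0 = 0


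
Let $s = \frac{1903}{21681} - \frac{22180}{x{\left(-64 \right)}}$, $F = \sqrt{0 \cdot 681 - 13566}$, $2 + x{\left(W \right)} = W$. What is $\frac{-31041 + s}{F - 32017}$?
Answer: $\frac{21314097518096}{22225233318255} + \frac{665711888 i \sqrt{13566}}{22225233318255} \approx 0.959 + 0.0034887 i$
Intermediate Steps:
$x{\left(W \right)} = -2 + W$
$F = i \sqrt{13566}$ ($F = \sqrt{0 - 13566} = \sqrt{-13566} = i \sqrt{13566} \approx 116.47 i$)
$s = \frac{7288033}{21681}$ ($s = \frac{1903}{21681} - \frac{22180}{-2 - 64} = 1903 \cdot \frac{1}{21681} - \frac{22180}{-66} = \frac{173}{1971} - - \frac{11090}{33} = \frac{173}{1971} + \frac{11090}{33} = \frac{7288033}{21681} \approx 336.15$)
$\frac{-31041 + s}{F - 32017} = \frac{-31041 + \frac{7288033}{21681}}{i \sqrt{13566} - 32017} = - \frac{665711888}{21681 \left(-32017 + i \sqrt{13566}\right)}$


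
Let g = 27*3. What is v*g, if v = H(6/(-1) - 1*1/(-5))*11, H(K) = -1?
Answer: -891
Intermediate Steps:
g = 81
v = -11 (v = -1*11 = -11)
v*g = -11*81 = -891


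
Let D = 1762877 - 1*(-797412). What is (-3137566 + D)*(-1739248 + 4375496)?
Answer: -1521845336696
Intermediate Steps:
D = 2560289 (D = 1762877 + 797412 = 2560289)
(-3137566 + D)*(-1739248 + 4375496) = (-3137566 + 2560289)*(-1739248 + 4375496) = -577277*2636248 = -1521845336696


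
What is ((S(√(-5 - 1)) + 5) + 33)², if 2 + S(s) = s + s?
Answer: 1272 + 144*I*√6 ≈ 1272.0 + 352.73*I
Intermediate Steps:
S(s) = -2 + 2*s (S(s) = -2 + (s + s) = -2 + 2*s)
((S(√(-5 - 1)) + 5) + 33)² = (((-2 + 2*√(-5 - 1)) + 5) + 33)² = (((-2 + 2*√(-6)) + 5) + 33)² = (((-2 + 2*(I*√6)) + 5) + 33)² = (((-2 + 2*I*√6) + 5) + 33)² = ((3 + 2*I*√6) + 33)² = (36 + 2*I*√6)²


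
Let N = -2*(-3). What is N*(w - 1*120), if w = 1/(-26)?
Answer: -9363/13 ≈ -720.23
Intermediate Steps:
w = -1/26 ≈ -0.038462
N = 6
N*(w - 1*120) = 6*(-1/26 - 1*120) = 6*(-1/26 - 120) = 6*(-3121/26) = -9363/13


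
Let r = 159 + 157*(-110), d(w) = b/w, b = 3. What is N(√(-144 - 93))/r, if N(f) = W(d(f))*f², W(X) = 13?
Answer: 3081/17111 ≈ 0.18006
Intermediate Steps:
d(w) = 3/w
N(f) = 13*f²
r = -17111 (r = 159 - 17270 = -17111)
N(√(-144 - 93))/r = (13*(√(-144 - 93))²)/(-17111) = (13*(√(-237))²)*(-1/17111) = (13*(I*√237)²)*(-1/17111) = (13*(-237))*(-1/17111) = -3081*(-1/17111) = 3081/17111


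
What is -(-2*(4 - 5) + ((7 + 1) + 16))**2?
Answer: -676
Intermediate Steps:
-(-2*(4 - 5) + ((7 + 1) + 16))**2 = -(-2*(-1) + (8 + 16))**2 = -(2 + 24)**2 = -1*26**2 = -1*676 = -676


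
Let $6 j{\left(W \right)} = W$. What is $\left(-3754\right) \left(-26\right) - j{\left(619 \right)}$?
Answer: $\frac{585005}{6} \approx 97501.0$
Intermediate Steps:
$j{\left(W \right)} = \frac{W}{6}$
$\left(-3754\right) \left(-26\right) - j{\left(619 \right)} = \left(-3754\right) \left(-26\right) - \frac{1}{6} \cdot 619 = 97604 - \frac{619}{6} = \frac{585005}{6}$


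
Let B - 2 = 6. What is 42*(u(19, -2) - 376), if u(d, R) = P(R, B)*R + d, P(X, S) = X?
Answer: -14826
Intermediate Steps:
B = 8 (B = 2 + 6 = 8)
u(d, R) = d + R² (u(d, R) = R*R + d = R² + d = d + R²)
42*(u(19, -2) - 376) = 42*((19 + (-2)²) - 376) = 42*((19 + 4) - 376) = 42*(23 - 376) = 42*(-353) = -14826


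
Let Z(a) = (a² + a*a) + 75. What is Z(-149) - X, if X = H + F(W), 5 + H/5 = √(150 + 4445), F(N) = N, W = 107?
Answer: 44395 - 5*√4595 ≈ 44056.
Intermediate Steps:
H = -25 + 5*√4595 (H = -25 + 5*√(150 + 4445) = -25 + 5*√4595 ≈ 313.93)
Z(a) = 75 + 2*a² (Z(a) = (a² + a²) + 75 = 2*a² + 75 = 75 + 2*a²)
X = 82 + 5*√4595 (X = (-25 + 5*√4595) + 107 = 82 + 5*√4595 ≈ 420.93)
Z(-149) - X = (75 + 2*(-149)²) - (82 + 5*√4595) = (75 + 2*22201) + (-82 - 5*√4595) = (75 + 44402) + (-82 - 5*√4595) = 44477 + (-82 - 5*√4595) = 44395 - 5*√4595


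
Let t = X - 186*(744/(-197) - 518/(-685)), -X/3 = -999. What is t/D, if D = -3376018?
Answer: -480242649/455576749010 ≈ -0.0010541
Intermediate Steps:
X = 2997 (X = -3*(-999) = 2997)
t = 480242649/134945 (t = 2997 - 186*(744/(-197) - 518/(-685)) = 2997 - 186*(744*(-1/197) - 518*(-1/685)) = 2997 - 186*(-744/197 + 518/685) = 2997 - 186*(-407594/134945) = 2997 + 75812484/134945 = 480242649/134945 ≈ 3558.8)
t/D = (480242649/134945)/(-3376018) = (480242649/134945)*(-1/3376018) = -480242649/455576749010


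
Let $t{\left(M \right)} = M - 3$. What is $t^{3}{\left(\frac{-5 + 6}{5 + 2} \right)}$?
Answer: $- \frac{8000}{343} \approx -23.324$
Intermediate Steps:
$t{\left(M \right)} = -3 + M$ ($t{\left(M \right)} = M - 3 = -3 + M$)
$t^{3}{\left(\frac{-5 + 6}{5 + 2} \right)} = \left(-3 + \frac{-5 + 6}{5 + 2}\right)^{3} = \left(-3 + 1 \cdot \frac{1}{7}\right)^{3} = \left(-3 + \frac{1}{7}\right)^{3} = \left(- \frac{20}{7}\right)^{3} = - \frac{8000}{343}$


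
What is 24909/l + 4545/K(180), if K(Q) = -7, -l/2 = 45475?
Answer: -413542113/636650 ≈ -649.56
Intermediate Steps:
l = -90950 (l = -2*45475 = -90950)
24909/l + 4545/K(180) = 24909/(-90950) + 4545/(-7) = 24909*(-1/90950) + 4545*(-⅐) = -24909/90950 - 4545/7 = -413542113/636650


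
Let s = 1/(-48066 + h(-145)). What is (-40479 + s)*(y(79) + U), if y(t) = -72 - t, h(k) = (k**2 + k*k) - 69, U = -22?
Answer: 42612445868/6085 ≈ 7.0029e+6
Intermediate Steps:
h(k) = -69 + 2*k**2 (h(k) = (k**2 + k**2) - 69 = 2*k**2 - 69 = -69 + 2*k**2)
s = -1/6085 (s = 1/(-48066 + (-69 + 2*(-145)**2)) = 1/(-48066 + (-69 + 2*21025)) = 1/(-48066 + (-69 + 42050)) = 1/(-48066 + 41981) = 1/(-6085) = -1/6085 ≈ -0.00016434)
(-40479 + s)*(y(79) + U) = (-40479 - 1/6085)*((-72 - 1*79) - 22) = -246314716*((-72 - 79) - 22)/6085 = -246314716*(-151 - 22)/6085 = -246314716/6085*(-173) = 42612445868/6085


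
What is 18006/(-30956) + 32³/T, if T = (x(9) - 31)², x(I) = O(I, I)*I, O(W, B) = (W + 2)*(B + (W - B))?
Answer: -384464731/715470550 ≈ -0.53736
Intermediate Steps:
O(W, B) = W*(2 + W) (O(W, B) = (2 + W)*W = W*(2 + W))
x(I) = I²*(2 + I) (x(I) = (I*(2 + I))*I = I²*(2 + I))
T = 739600 (T = (9²*(2 + 9) - 31)² = (81*11 - 31)² = (891 - 31)² = 860² = 739600)
18006/(-30956) + 32³/T = 18006/(-30956) + 32³/739600 = 18006*(-1/30956) + 32768*(1/739600) = -9003/15478 + 2048/46225 = -384464731/715470550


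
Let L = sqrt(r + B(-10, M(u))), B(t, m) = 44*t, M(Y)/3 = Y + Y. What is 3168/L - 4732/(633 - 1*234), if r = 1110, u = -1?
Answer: -676/57 + 1584*sqrt(670)/335 ≈ 110.53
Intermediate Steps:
M(Y) = 6*Y (M(Y) = 3*(Y + Y) = 3*(2*Y) = 6*Y)
L = sqrt(670) (L = sqrt(1110 + 44*(-10)) = sqrt(1110 - 440) = sqrt(670) ≈ 25.884)
3168/L - 4732/(633 - 1*234) = 3168/(sqrt(670)) - 4732/(633 - 1*234) = 3168*(sqrt(670)/670) - 4732/(633 - 234) = 1584*sqrt(670)/335 - 4732/399 = 1584*sqrt(670)/335 - 4732*1/399 = 1584*sqrt(670)/335 - 676/57 = -676/57 + 1584*sqrt(670)/335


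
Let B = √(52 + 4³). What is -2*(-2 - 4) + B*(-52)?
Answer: 12 - 104*√29 ≈ -548.06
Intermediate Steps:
B = 2*√29 (B = √(52 + 64) = √116 = 2*√29 ≈ 10.770)
-2*(-2 - 4) + B*(-52) = -2*(-2 - 4) + (2*√29)*(-52) = -2*(-6) - 104*√29 = 12 - 104*√29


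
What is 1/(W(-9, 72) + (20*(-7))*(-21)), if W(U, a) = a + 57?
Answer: 1/3069 ≈ 0.00032584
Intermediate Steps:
W(U, a) = 57 + a
1/(W(-9, 72) + (20*(-7))*(-21)) = 1/((57 + 72) + (20*(-7))*(-21)) = 1/(129 - 140*(-21)) = 1/(129 + 2940) = 1/3069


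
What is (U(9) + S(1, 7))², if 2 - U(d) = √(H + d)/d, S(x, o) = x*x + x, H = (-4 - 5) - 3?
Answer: (36 - I*√3)²/81 ≈ 15.963 - 1.5396*I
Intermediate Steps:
H = -12 (H = -9 - 3 = -12)
S(x, o) = x + x² (S(x, o) = x² + x = x + x²)
U(d) = 2 - √(-12 + d)/d
(U(9) + S(1, 7))² = ((2 - 1*√(-12 + 9)/9) + 1*(1 + 1))² = ((2 - 1*⅑*√(-3)) + 1*2)² = ((2 - 1*⅑*I*√3) + 2)² = ((2 - I*√3/9) + 2)² = (4 - I*√3/9)²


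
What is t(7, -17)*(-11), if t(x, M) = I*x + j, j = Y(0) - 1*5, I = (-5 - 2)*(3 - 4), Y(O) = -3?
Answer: -451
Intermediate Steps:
I = 7 (I = -7*(-1) = 7)
j = -8 (j = -3 - 1*5 = -3 - 5 = -8)
t(x, M) = -8 + 7*x (t(x, M) = 7*x - 8 = -8 + 7*x)
t(7, -17)*(-11) = (-8 + 7*7)*(-11) = (-8 + 49)*(-11) = 41*(-11) = -451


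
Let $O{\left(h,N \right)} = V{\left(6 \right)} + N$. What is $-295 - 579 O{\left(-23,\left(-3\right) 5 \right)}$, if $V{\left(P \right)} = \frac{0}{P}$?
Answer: $8390$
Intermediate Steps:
$V{\left(P \right)} = 0$
$O{\left(h,N \right)} = N$ ($O{\left(h,N \right)} = 0 + N = N$)
$-295 - 579 O{\left(-23,\left(-3\right) 5 \right)} = -295 - 579 \left(\left(-3\right) 5\right) = -295 - -8685 = -295 + 8685 = 8390$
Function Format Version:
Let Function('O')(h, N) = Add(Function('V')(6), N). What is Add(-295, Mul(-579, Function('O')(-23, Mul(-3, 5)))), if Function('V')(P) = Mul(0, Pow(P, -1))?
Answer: 8390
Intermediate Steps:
Function('V')(P) = 0
Function('O')(h, N) = N (Function('O')(h, N) = Add(0, N) = N)
Add(-295, Mul(-579, Function('O')(-23, Mul(-3, 5)))) = Add(-295, Mul(-579, Mul(-3, 5))) = Add(-295, Mul(-579, -15)) = Add(-295, 8685) = 8390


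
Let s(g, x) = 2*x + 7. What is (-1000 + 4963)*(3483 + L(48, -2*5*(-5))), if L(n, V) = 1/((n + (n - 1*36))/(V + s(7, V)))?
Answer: 276269977/20 ≈ 1.3814e+7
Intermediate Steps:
s(g, x) = 7 + 2*x
L(n, V) = (7 + 3*V)/(-36 + 2*n) (L(n, V) = 1/((n + (n - 1*36))/(V + (7 + 2*V))) = 1/((n + (n - 36))/(7 + 3*V)) = 1/((n + (-36 + n))/(7 + 3*V)) = 1/((-36 + 2*n)/(7 + 3*V)) = (7 + 3*V)/(-36 + 2*n))
(-1000 + 4963)*(3483 + L(48, -2*5*(-5))) = (-1000 + 4963)*(3483 + (7 + 3*(-2*5*(-5)))/(2*(-18 + 48))) = 3963*(3483 + (1/2)*(7 + 3*(-10*(-5)))/30) = 3963*(3483 + (1/2)*(1/30)*(7 + 3*50)) = 3963*(3483 + (1/2)*(1/30)*(7 + 150)) = 3963*(3483 + (1/2)*(1/30)*157) = 3963*(3483 + 157/60) = 3963*(209137/60) = 276269977/20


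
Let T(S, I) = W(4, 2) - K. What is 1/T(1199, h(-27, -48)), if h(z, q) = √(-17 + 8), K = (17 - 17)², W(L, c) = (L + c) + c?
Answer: ⅛ ≈ 0.12500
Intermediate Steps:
W(L, c) = L + 2*c
K = 0 (K = 0² = 0)
h(z, q) = 3*I (h(z, q) = √(-9) = 3*I)
T(S, I) = 8 (T(S, I) = (4 + 2*2) - 1*0 = (4 + 4) + 0 = 8 + 0 = 8)
1/T(1199, h(-27, -48)) = 1/8 = ⅛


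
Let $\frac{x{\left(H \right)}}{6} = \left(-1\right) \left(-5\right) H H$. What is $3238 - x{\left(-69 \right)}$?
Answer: $-139592$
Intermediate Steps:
$x{\left(H \right)} = 30 H^{2}$ ($x{\left(H \right)} = 6 \left(-1\right) \left(-5\right) H H = 6 \cdot 5 H^{2} = 30 H^{2}$)
$3238 - x{\left(-69 \right)} = 3238 - 30 \left(-69\right)^{2} = 3238 - 30 \cdot 4761 = 3238 - 142830 = -139592$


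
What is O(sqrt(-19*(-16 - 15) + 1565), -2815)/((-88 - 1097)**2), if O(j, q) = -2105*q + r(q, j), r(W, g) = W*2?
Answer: 394663/93615 ≈ 4.2158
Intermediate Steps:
r(W, g) = 2*W
O(j, q) = -2103*q (O(j, q) = -2105*q + 2*q = -2103*q)
O(sqrt(-19*(-16 - 15) + 1565), -2815)/((-88 - 1097)**2) = (-2103*(-2815))/((-88 - 1097)**2) = 5919945/((-1185)**2) = 5919945/1404225 = 5919945*(1/1404225) = 394663/93615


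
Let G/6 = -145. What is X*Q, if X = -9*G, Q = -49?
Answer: -383670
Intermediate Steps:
G = -870 (G = 6*(-145) = -870)
X = 7830 (X = -9*(-870) = 7830)
X*Q = 7830*(-49) = -383670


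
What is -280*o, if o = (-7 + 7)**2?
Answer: 0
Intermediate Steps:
o = 0 (o = 0**2 = 0)
-280*o = -280*0 = 0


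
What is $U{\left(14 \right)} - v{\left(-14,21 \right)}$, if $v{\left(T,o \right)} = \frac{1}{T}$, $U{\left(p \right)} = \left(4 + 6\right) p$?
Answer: $\frac{1961}{14} \approx 140.07$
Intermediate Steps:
$U{\left(p \right)} = 10 p$
$U{\left(14 \right)} - v{\left(-14,21 \right)} = 10 \cdot 14 - \frac{1}{-14} = 140 - - \frac{1}{14} = 140 + \frac{1}{14} = \frac{1961}{14}$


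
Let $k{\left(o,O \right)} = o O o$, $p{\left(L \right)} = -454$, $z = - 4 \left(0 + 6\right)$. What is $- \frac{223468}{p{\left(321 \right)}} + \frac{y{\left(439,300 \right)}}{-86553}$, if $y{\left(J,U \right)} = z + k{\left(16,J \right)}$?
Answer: $\frac{9645407182}{19647531} \approx 490.92$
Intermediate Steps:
$z = -24$ ($z = \left(-4\right) 6 = -24$)
$k{\left(o,O \right)} = O o^{2}$ ($k{\left(o,O \right)} = O o o = O o^{2}$)
$y{\left(J,U \right)} = -24 + 256 J$ ($y{\left(J,U \right)} = -24 + J 16^{2} = -24 + J 256 = -24 + 256 J$)
$- \frac{223468}{p{\left(321 \right)}} + \frac{y{\left(439,300 \right)}}{-86553} = - \frac{223468}{-454} + \frac{-24 + 256 \cdot 439}{-86553} = \left(-223468\right) \left(- \frac{1}{454}\right) + \left(-24 + 112384\right) \left(- \frac{1}{86553}\right) = \frac{111734}{227} + 112360 \left(- \frac{1}{86553}\right) = \frac{111734}{227} - \frac{112360}{86553} = \frac{9645407182}{19647531}$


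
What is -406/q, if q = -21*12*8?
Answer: 29/144 ≈ 0.20139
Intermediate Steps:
q = -2016 (q = -252*8 = -2016)
-406/q = -406/(-2016) = -406*(-1/2016) = 29/144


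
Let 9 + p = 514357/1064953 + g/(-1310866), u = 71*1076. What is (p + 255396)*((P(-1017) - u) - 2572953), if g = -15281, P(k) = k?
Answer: -472459106423288109000423/698005339649 ≈ -6.7687e+11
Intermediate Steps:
u = 76396
p = -11873569463727/1396010679298 (p = -9 + (514357/1064953 - 15281/(-1310866)) = -9 + (514357*(1/1064953) - 15281*(-1/1310866)) = -9 + (514357/1064953 + 15281/1310866) = -9 + 690526649955/1396010679298 = -11873569463727/1396010679298 ≈ -8.5054)
(p + 255396)*((P(-1017) - u) - 2572953) = (-11873569463727/1396010679298 + 255396)*((-1017 - 1*76396) - 2572953) = 356523669880528281*((-1017 - 76396) - 2572953)/1396010679298 = 356523669880528281*(-77413 - 2572953)/1396010679298 = (356523669880528281/1396010679298)*(-2650366) = -472459106423288109000423/698005339649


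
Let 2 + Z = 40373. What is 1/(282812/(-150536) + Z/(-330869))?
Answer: -12451923946/24912753121 ≈ -0.49982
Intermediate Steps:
Z = 40371 (Z = -2 + 40373 = 40371)
1/(282812/(-150536) + Z/(-330869)) = 1/(282812/(-150536) + 40371/(-330869)) = 1/(282812*(-1/150536) + 40371*(-1/330869)) = 1/(-70703/37634 - 40371/330869) = 1/(-24912753121/12451923946) = -12451923946/24912753121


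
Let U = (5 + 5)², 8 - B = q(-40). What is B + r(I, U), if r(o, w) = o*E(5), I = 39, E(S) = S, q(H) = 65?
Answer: 138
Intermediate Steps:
B = -57 (B = 8 - 1*65 = 8 - 65 = -57)
U = 100 (U = 10² = 100)
r(o, w) = 5*o (r(o, w) = o*5 = 5*o)
B + r(I, U) = -57 + 5*39 = -57 + 195 = 138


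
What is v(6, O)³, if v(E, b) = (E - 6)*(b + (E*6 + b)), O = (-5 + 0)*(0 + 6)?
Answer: 0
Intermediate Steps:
O = -30 (O = -5*6 = -30)
v(E, b) = (-6 + E)*(2*b + 6*E) (v(E, b) = (-6 + E)*(b + (6*E + b)) = (-6 + E)*(b + (b + 6*E)) = (-6 + E)*(2*b + 6*E))
v(6, O)³ = (-36*6 - 12*(-30) + 6*6² + 2*6*(-30))³ = (-216 + 360 + 6*36 - 360)³ = (-216 + 360 + 216 - 360)³ = 0³ = 0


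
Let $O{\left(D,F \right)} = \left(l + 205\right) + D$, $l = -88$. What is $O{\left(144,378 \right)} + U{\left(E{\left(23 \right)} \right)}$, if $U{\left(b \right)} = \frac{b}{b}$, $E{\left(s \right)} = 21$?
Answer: $262$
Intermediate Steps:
$O{\left(D,F \right)} = 117 + D$ ($O{\left(D,F \right)} = \left(-88 + 205\right) + D = 117 + D$)
$U{\left(b \right)} = 1$
$O{\left(144,378 \right)} + U{\left(E{\left(23 \right)} \right)} = \left(117 + 144\right) + 1 = 261 + 1 = 262$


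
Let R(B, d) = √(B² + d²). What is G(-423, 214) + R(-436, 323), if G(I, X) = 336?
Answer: 336 + 5*√11777 ≈ 878.61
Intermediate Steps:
G(-423, 214) + R(-436, 323) = 336 + √((-436)² + 323²) = 336 + √(190096 + 104329) = 336 + √294425 = 336 + 5*√11777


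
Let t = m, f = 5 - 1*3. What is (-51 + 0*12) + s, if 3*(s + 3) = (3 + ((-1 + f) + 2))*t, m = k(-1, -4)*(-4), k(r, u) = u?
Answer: -22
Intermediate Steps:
f = 2 (f = 5 - 3 = 2)
m = 16 (m = -4*(-4) = 16)
t = 16
s = 29 (s = -3 + ((3 + ((-1 + 2) + 2))*16)/3 = -3 + ((3 + (1 + 2))*16)/3 = -3 + ((3 + 3)*16)/3 = -3 + (6*16)/3 = -3 + (⅓)*96 = -3 + 32 = 29)
(-51 + 0*12) + s = (-51 + 0*12) + 29 = (-51 + 0) + 29 = -51 + 29 = -22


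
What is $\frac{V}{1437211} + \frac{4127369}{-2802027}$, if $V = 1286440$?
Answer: $- \frac{80250362551}{138865656093} \approx -0.5779$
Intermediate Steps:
$\frac{V}{1437211} + \frac{4127369}{-2802027} = \frac{1286440}{1437211} + \frac{4127369}{-2802027} = 1286440 \cdot \frac{1}{1437211} + 4127369 \left(- \frac{1}{2802027}\right) = \frac{44360}{49559} - \frac{4127369}{2802027} = - \frac{80250362551}{138865656093}$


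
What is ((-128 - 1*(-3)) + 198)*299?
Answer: 21827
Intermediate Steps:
((-128 - 1*(-3)) + 198)*299 = ((-128 + 3) + 198)*299 = (-125 + 198)*299 = 73*299 = 21827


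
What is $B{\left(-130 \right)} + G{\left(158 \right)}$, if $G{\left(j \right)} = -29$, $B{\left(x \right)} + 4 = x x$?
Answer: $16867$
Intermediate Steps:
$B{\left(x \right)} = -4 + x^{2}$ ($B{\left(x \right)} = -4 + x x = -4 + x^{2}$)
$B{\left(-130 \right)} + G{\left(158 \right)} = \left(-4 + \left(-130\right)^{2}\right) - 29 = \left(-4 + 16900\right) - 29 = 16896 - 29 = 16867$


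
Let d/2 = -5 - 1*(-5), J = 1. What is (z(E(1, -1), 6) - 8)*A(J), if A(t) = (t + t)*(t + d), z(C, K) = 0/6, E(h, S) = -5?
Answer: -16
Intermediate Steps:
d = 0 (d = 2*(-5 - 1*(-5)) = 2*(-5 + 5) = 2*0 = 0)
z(C, K) = 0 (z(C, K) = 0*(⅙) = 0)
A(t) = 2*t² (A(t) = (t + t)*(t + 0) = (2*t)*t = 2*t²)
(z(E(1, -1), 6) - 8)*A(J) = (0 - 8)*(2*1²) = -16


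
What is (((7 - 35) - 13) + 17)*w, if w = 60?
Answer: -1440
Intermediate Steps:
(((7 - 35) - 13) + 17)*w = (((7 - 35) - 13) + 17)*60 = ((-28 - 13) + 17)*60 = (-41 + 17)*60 = -24*60 = -1440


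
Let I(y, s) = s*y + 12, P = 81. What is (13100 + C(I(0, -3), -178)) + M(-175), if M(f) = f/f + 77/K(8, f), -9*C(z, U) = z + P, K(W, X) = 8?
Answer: 314407/24 ≈ 13100.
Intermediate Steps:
I(y, s) = 12 + s*y
C(z, U) = -9 - z/9 (C(z, U) = -(z + 81)/9 = -(81 + z)/9 = -9 - z/9)
M(f) = 85/8 (M(f) = f/f + 77/8 = 1 + 77*(1/8) = 1 + 77/8 = 85/8)
(13100 + C(I(0, -3), -178)) + M(-175) = (13100 + (-9 - (12 - 3*0)/9)) + 85/8 = (13100 + (-9 - (12 + 0)/9)) + 85/8 = (13100 + (-9 - 1/9*12)) + 85/8 = (13100 + (-9 - 4/3)) + 85/8 = (13100 - 31/3) + 85/8 = 39269/3 + 85/8 = 314407/24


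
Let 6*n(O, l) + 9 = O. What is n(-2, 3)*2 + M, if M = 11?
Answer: 22/3 ≈ 7.3333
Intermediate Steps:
n(O, l) = -3/2 + O/6
n(-2, 3)*2 + M = (-3/2 + (1/6)*(-2))*2 + 11 = (-3/2 - 1/3)*2 + 11 = -11/6*2 + 11 = -11/3 + 11 = 22/3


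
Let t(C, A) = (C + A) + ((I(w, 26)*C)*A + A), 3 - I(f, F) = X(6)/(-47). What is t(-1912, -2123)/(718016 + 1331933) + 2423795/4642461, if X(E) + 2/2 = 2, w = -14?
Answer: 2908111600139311/447289989370983 ≈ 6.5016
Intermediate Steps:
X(E) = 1 (X(E) = -1 + 2 = 1)
I(f, F) = 142/47 (I(f, F) = 3 - 1/(-47) = 3 - (-1)/47 = 3 - 1*(-1/47) = 3 + 1/47 = 142/47)
t(C, A) = C + 2*A + 142*A*C/47 (t(C, A) = (C + A) + ((142*C/47)*A + A) = (A + C) + (142*A*C/47 + A) = (A + C) + (A + 142*A*C/47) = C + 2*A + 142*A*C/47)
t(-1912, -2123)/(718016 + 1331933) + 2423795/4642461 = (-1912 + 2*(-2123) + (142/47)*(-2123)*(-1912))/(718016 + 1331933) + 2423795/4642461 = (-1912 - 4246 + 576402992/47)/2049949 + 2423795*(1/4642461) = (576113566/47)*(1/2049949) + 2423795/4642461 = 576113566/96347603 + 2423795/4642461 = 2908111600139311/447289989370983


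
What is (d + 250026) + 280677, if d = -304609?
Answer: 226094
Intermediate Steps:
(d + 250026) + 280677 = (-304609 + 250026) + 280677 = -54583 + 280677 = 226094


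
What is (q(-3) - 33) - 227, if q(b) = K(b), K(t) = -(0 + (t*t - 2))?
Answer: -267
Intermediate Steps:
K(t) = 2 - t**2 (K(t) = -(0 + (t**2 - 2)) = -(0 + (-2 + t**2)) = -(-2 + t**2) = 2 - t**2)
q(b) = 2 - b**2
(q(-3) - 33) - 227 = ((2 - 1*(-3)**2) - 33) - 227 = ((2 - 1*9) - 33) - 227 = ((2 - 9) - 33) - 227 = (-7 - 33) - 227 = -40 - 227 = -267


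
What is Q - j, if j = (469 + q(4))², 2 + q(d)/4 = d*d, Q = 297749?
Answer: 22124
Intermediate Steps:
q(d) = -8 + 4*d² (q(d) = -8 + 4*(d*d) = -8 + 4*d²)
j = 275625 (j = (469 + (-8 + 4*4²))² = (469 + (-8 + 4*16))² = (469 + (-8 + 64))² = (469 + 56)² = 525² = 275625)
Q - j = 297749 - 1*275625 = 297749 - 275625 = 22124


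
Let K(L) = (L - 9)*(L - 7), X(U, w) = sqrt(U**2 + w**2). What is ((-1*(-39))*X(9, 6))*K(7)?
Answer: 0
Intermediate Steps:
K(L) = (-9 + L)*(-7 + L)
((-1*(-39))*X(9, 6))*K(7) = ((-1*(-39))*sqrt(9**2 + 6**2))*(63 + 7**2 - 16*7) = (39*sqrt(81 + 36))*(63 + 49 - 112) = (39*sqrt(117))*0 = (39*(3*sqrt(13)))*0 = (117*sqrt(13))*0 = 0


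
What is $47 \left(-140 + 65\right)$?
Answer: $-3525$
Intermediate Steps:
$47 \left(-140 + 65\right) = 47 \left(-75\right) = -3525$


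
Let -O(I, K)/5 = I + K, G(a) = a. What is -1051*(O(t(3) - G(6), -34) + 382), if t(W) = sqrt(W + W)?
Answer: -611682 + 5255*sqrt(6) ≈ -5.9881e+5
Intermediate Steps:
t(W) = sqrt(2)*sqrt(W) (t(W) = sqrt(2*W) = sqrt(2)*sqrt(W))
O(I, K) = -5*I - 5*K (O(I, K) = -5*(I + K) = -5*I - 5*K)
-1051*(O(t(3) - G(6), -34) + 382) = -1051*((-5*(sqrt(2)*sqrt(3) - 1*6) - 5*(-34)) + 382) = -1051*((-5*(sqrt(6) - 6) + 170) + 382) = -1051*((-5*(-6 + sqrt(6)) + 170) + 382) = -1051*(((30 - 5*sqrt(6)) + 170) + 382) = -1051*((200 - 5*sqrt(6)) + 382) = -1051*(582 - 5*sqrt(6)) = -611682 + 5255*sqrt(6)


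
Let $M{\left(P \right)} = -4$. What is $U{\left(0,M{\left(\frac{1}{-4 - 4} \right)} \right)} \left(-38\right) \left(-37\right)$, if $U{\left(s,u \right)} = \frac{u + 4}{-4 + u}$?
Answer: $0$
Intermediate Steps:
$U{\left(s,u \right)} = \frac{4 + u}{-4 + u}$
$U{\left(0,M{\left(\frac{1}{-4 - 4} \right)} \right)} \left(-38\right) \left(-37\right) = \frac{4 - 4}{-4 - 4} \left(-38\right) \left(-37\right) = \frac{1}{-8} \cdot 0 \left(-38\right) \left(-37\right) = \left(- \frac{1}{8}\right) 0 \left(-38\right) \left(-37\right) = 0 \left(-38\right) \left(-37\right) = 0 \left(-37\right) = 0$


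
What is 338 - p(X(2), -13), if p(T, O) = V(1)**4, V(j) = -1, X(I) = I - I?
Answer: 337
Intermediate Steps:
X(I) = 0
p(T, O) = 1 (p(T, O) = (-1)**4 = 1)
338 - p(X(2), -13) = 338 - 1*1 = 338 - 1 = 337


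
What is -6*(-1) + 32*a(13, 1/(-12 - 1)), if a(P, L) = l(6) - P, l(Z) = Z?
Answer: -218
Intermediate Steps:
a(P, L) = 6 - P
-6*(-1) + 32*a(13, 1/(-12 - 1)) = -6*(-1) + 32*(6 - 1*13) = 6 + 32*(6 - 13) = 6 + 32*(-7) = 6 - 224 = -218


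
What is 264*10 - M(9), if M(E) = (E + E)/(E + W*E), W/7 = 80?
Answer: 1481038/561 ≈ 2640.0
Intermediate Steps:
W = 560 (W = 7*80 = 560)
M(E) = 2/561 (M(E) = (E + E)/(E + 560*E) = (2*E)/((561*E)) = (2*E)*(1/(561*E)) = 2/561)
264*10 - M(9) = 264*10 - 1*2/561 = 2640 - 2/561 = 1481038/561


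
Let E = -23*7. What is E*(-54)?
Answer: 8694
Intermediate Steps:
E = -161
E*(-54) = -161*(-54) = 8694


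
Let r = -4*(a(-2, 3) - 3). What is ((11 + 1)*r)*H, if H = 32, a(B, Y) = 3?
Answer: 0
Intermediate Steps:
r = 0 (r = -4*(3 - 3) = -4*0 = 0)
((11 + 1)*r)*H = ((11 + 1)*0)*32 = (12*0)*32 = 0*32 = 0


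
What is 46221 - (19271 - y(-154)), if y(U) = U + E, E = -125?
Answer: 26671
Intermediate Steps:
y(U) = -125 + U (y(U) = U - 125 = -125 + U)
46221 - (19271 - y(-154)) = 46221 - (19271 - (-125 - 154)) = 46221 - (19271 - 1*(-279)) = 46221 - (19271 + 279) = 46221 - 1*19550 = 46221 - 19550 = 26671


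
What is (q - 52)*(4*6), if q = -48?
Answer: -2400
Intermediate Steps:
(q - 52)*(4*6) = (-48 - 52)*(4*6) = -100*24 = -2400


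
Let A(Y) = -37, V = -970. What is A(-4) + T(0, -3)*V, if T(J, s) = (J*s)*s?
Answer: -37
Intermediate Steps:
T(J, s) = J*s²
A(-4) + T(0, -3)*V = -37 + (0*(-3)²)*(-970) = -37 + (0*9)*(-970) = -37 + 0*(-970) = -37 + 0 = -37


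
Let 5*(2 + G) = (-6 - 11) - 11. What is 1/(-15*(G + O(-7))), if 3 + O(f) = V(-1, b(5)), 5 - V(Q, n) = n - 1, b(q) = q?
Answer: 1/144 ≈ 0.0069444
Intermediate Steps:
V(Q, n) = 6 - n (V(Q, n) = 5 - (n - 1) = 5 - (-1 + n) = 5 + (1 - n) = 6 - n)
O(f) = -2 (O(f) = -3 + (6 - 1*5) = -3 + (6 - 5) = -3 + 1 = -2)
G = -38/5 (G = -2 + ((-6 - 11) - 11)/5 = -2 + (-17 - 11)/5 = -2 + (1/5)*(-28) = -2 - 28/5 = -38/5 ≈ -7.6000)
1/(-15*(G + O(-7))) = 1/(-15*(-38/5 - 2)) = 1/(-15*(-48/5)) = 1/144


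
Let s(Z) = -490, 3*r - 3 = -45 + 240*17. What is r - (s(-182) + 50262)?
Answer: -48426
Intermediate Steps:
r = 1346 (r = 1 + (-45 + 240*17)/3 = 1 + (-45 + 4080)/3 = 1 + (⅓)*4035 = 1 + 1345 = 1346)
r - (s(-182) + 50262) = 1346 - (-490 + 50262) = 1346 - 1*49772 = 1346 - 49772 = -48426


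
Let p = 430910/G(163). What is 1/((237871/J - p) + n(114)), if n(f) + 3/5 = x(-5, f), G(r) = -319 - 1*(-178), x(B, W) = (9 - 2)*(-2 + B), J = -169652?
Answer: 119604660/359423626409 ≈ 0.00033277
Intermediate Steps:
x(B, W) = -14 + 7*B (x(B, W) = 7*(-2 + B) = -14 + 7*B)
G(r) = -141 (G(r) = -319 + 178 = -141)
p = -430910/141 (p = 430910/(-141) = 430910*(-1/141) = -430910/141 ≈ -3056.1)
n(f) = -248/5 (n(f) = -⅗ + (-14 + 7*(-5)) = -⅗ + (-14 - 35) = -⅗ - 49 = -248/5)
1/((237871/J - p) + n(114)) = 1/((237871/(-169652) - 1*(-430910/141)) - 248/5) = 1/((237871*(-1/169652) + 430910/141) - 248/5) = 1/((-237871/169652 + 430910/141) - 248/5) = 1/(73071203509/23920932 - 248/5) = 1/(359423626409/119604660) = 119604660/359423626409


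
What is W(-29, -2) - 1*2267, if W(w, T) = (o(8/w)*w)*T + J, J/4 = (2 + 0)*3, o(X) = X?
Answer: -2259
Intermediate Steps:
J = 24 (J = 4*((2 + 0)*3) = 4*(2*3) = 4*6 = 24)
W(w, T) = 24 + 8*T (W(w, T) = ((8/w)*w)*T + 24 = 8*T + 24 = 24 + 8*T)
W(-29, -2) - 1*2267 = (24 + 8*(-2)) - 1*2267 = (24 - 16) - 2267 = 8 - 2267 = -2259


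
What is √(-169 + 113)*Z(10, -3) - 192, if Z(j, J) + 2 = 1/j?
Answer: -192 - 19*I*√14/5 ≈ -192.0 - 14.218*I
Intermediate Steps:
Z(j, J) = -2 + 1/j
√(-169 + 113)*Z(10, -3) - 192 = √(-169 + 113)*(-2 + 1/10) - 192 = √(-56)*(-2 + ⅒) - 192 = (2*I*√14)*(-19/10) - 192 = -19*I*√14/5 - 192 = -192 - 19*I*√14/5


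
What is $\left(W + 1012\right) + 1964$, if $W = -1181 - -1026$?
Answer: $2821$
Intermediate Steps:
$W = -155$ ($W = -1181 + 1026 = -155$)
$\left(W + 1012\right) + 1964 = \left(-155 + 1012\right) + 1964 = 857 + 1964 = 2821$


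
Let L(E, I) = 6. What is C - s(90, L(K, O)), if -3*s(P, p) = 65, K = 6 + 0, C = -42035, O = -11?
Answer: -126040/3 ≈ -42013.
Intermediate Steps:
K = 6
s(P, p) = -65/3 (s(P, p) = -1/3*65 = -65/3)
C - s(90, L(K, O)) = -42035 - 1*(-65/3) = -42035 + 65/3 = -126040/3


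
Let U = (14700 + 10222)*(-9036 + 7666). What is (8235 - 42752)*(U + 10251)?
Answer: 1178164929613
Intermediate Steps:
U = -34143140 (U = 24922*(-1370) = -34143140)
(8235 - 42752)*(U + 10251) = (8235 - 42752)*(-34143140 + 10251) = -34517*(-34132889) = 1178164929613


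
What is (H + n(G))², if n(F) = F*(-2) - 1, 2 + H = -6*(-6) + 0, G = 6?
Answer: 441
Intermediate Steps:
H = 34 (H = -2 + (-6*(-6) + 0) = -2 + (36 + 0) = -2 + 36 = 34)
n(F) = -1 - 2*F (n(F) = -2*F - 1 = -1 - 2*F)
(H + n(G))² = (34 + (-1 - 2*6))² = (34 + (-1 - 12))² = (34 - 13)² = 21² = 441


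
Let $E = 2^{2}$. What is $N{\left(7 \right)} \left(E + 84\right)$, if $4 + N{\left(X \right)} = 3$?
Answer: $-88$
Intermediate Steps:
$E = 4$
$N{\left(X \right)} = -1$ ($N{\left(X \right)} = -4 + 3 = -1$)
$N{\left(7 \right)} \left(E + 84\right) = - (4 + 84) = \left(-1\right) 88 = -88$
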